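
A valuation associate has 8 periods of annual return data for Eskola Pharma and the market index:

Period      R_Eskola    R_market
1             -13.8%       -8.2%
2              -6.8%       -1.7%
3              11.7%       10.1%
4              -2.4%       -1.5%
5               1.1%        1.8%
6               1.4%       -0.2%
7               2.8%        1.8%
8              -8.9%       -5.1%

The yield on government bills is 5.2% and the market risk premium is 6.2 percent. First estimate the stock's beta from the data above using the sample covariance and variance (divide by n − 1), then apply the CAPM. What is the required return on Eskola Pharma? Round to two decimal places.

Mean R_i = (-13.8 − 6.8 + 11.7 − 2.4 + 1.1 + 1.4 + 2.8 − 8.9) / 8 = -1.8625%
Mean R_m = (-8.2 − 1.7 + 10.1 − 1.5 + 1.8 − 0.2 + 1.8 − 5.1) / 8 = -0.3750%
Σ(R_i − R̄_i)(R_m − R̄_m) = 293.0325  ⇒  Cov = 293.0325 / 7 = 41.8618
Σ(R_m − R̄_m)² = 205.7950  ⇒  Var(R_m) = 205.7950 / 7 = 29.3993
β = Cov / Var(R_m) = 41.8618 / 29.3993 = 1.4239
E(R) = R_f + β × MRP = 5.2% + 1.4239 × 6.2% = 14.03%

14.03%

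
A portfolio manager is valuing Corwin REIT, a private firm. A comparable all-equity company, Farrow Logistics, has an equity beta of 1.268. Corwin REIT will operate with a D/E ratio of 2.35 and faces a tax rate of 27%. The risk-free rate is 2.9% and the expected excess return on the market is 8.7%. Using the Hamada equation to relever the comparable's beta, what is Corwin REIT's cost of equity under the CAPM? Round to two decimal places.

32.86%

β_L = β_U × [1 + (1 − t)(D/E)] = 1.268 × [1 + (1 − 0.27) × 2.35]
    = 1.268 × [1 + 0.73 × 2.35] = 1.268 × 2.7155 = 3.4433
E(R) = R_f + β_L × MRP = 2.9% + 3.4433 × 8.7% = 32.86%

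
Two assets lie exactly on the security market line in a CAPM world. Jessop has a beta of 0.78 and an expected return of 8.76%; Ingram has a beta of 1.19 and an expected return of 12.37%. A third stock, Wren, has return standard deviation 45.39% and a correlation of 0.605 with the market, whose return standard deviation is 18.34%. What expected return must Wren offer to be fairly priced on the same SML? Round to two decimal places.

MRP = (12.37% − 8.76%) / (1.19 − 0.78) = 8.8049%
R_f = 8.76% − 0.78 × 8.8049% = 1.8922%
β_Wren = ρ·σ_i/σ_m = 0.605 × 45.39 / 18.34 = 1.4973
E(R_Wren) = R_f + β × MRP = 1.8922% + 1.4973 × 8.8049% = 15.08%

15.08%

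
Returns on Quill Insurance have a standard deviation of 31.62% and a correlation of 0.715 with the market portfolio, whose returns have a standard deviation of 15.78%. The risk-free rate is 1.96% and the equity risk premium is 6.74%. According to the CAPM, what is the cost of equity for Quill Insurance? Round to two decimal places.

β = ρ × σ_i / σ_m = 0.715 × 31.62% / 15.78% = 1.4327
E(R) = 1.96% + 1.4327 × 6.74% = 11.62%

11.62%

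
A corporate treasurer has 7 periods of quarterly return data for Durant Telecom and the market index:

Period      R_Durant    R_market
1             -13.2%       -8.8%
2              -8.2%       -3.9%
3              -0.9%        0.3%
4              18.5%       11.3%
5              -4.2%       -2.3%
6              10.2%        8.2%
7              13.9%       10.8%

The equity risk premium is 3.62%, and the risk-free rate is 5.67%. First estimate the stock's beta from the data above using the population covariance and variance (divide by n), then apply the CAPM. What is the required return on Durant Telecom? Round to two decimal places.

11.12%

Mean R_i = (-13.2 − 8.2 − 0.9 + 18.5 − 4.2 + 10.2 + 13.9) / 7 = 2.3000%
Mean R_m = (-8.8 − 3.9 + 0.3 + 11.3 − 2.3 + 8.2 + 10.8) / 7 = 2.2286%
Σ(R_i − R̄_i)(R_m − R̄_m) = 564.4600  ⇒  Cov = 564.4600 / 7 = 80.6371
Σ(R_m − R̄_m)² = 374.8343  ⇒  Var(R_m) = 374.8343 / 7 = 53.5478
β = Cov / Var(R_m) = 80.6371 / 53.5478 = 1.5059
E(R) = R_f + β × MRP = 5.67% + 1.5059 × 3.62% = 11.12%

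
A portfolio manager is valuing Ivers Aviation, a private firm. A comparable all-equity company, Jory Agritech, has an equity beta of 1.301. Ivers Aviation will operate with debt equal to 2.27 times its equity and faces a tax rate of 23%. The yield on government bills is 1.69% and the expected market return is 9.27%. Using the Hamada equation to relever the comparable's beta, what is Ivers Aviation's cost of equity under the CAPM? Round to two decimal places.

28.79%

β_L = β_U × [1 + (1 − t)(D/E)] = 1.301 × [1 + (1 − 0.23) × 2.27]
    = 1.301 × [1 + 0.77 × 2.27] = 1.301 × 2.7479 = 3.5750
MRP = 9.27% − 1.69% = 7.58%
E(R) = R_f + β_L × MRP = 1.69% + 3.5750 × 7.58% = 28.79%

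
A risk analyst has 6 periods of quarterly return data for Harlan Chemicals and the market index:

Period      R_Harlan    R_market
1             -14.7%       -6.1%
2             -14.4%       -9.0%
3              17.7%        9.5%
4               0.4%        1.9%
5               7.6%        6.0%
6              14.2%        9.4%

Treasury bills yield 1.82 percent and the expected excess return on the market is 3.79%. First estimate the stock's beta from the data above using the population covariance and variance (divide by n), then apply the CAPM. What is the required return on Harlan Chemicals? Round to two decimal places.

8.42%

Mean R_i = (-14.7 − 14.4 + 17.7 + 0.4 + 7.6 + 14.2) / 6 = 1.8000%
Mean R_m = (-6.1 − 9.0 + 9.5 + 1.9 + 6.0 + 9.4) / 6 = 1.9500%
Σ(R_i − R̄_i)(R_m − R̄_m) = 546.2000  ⇒  Cov = 546.2000 / 6 = 91.0333
Σ(R_m − R̄_m)² = 313.6150  ⇒  Var(R_m) = 313.6150 / 6 = 52.2692
β = Cov / Var(R_m) = 91.0333 / 52.2692 = 1.7416
E(R) = R_f + β × MRP = 1.82% + 1.7416 × 3.79% = 8.42%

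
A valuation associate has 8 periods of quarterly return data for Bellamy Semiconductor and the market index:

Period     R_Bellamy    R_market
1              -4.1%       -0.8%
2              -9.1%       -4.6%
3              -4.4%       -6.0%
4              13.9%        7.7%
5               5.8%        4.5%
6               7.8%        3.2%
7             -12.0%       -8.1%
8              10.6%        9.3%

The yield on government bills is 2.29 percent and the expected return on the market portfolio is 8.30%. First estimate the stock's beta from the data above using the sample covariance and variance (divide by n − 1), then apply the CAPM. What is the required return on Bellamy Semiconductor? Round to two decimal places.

10.81%

Mean R_i = (-4.1 − 9.1 − 4.4 + 13.9 + 5.8 + 7.8 − 12.0 + 10.6) / 8 = 1.0625%
Mean R_m = (-0.8 − 4.6 − 6.0 + 7.7 + 4.5 + 3.2 − 8.1 + 9.3) / 8 = 0.6500%
Σ(R_i − R̄_i)(R_m − R̄_m) = 419.8850  ⇒  Cov = 419.8850 / 7 = 59.9836
Σ(R_m − R̄_m)² = 296.3000  ⇒  Var(R_m) = 296.3000 / 7 = 42.3286
β = Cov / Var(R_m) = 59.9836 / 42.3286 = 1.4171
MRP = 8.30% − 2.29% = 6.01%
E(R) = R_f + β × MRP = 2.29% + 1.4171 × 6.01% = 10.81%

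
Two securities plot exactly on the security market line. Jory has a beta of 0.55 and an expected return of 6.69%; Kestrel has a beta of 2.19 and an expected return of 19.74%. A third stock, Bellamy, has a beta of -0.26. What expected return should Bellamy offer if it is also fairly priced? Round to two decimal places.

0.24%

MRP (SML slope) = (19.74% − 6.69%) / (2.19 − 0.55) = 13.05% / 1.64 = 7.9573%
R_f (intercept) = 6.69% − 0.55 × 7.9573% = 2.3135%
E(R_Bellamy) = R_f + β × MRP = 2.3135% + -0.26 × 7.9573% = 0.24%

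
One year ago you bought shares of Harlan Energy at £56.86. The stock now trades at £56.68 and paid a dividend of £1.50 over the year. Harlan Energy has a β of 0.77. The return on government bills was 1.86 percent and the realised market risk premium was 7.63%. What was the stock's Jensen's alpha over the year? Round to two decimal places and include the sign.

-5.41%

Realised HPR = (P1 + D1 − P0) / P0 = (56.68 + 1.50 − 56.86) / 56.86 = 1.32 / 56.86 = 2.3215%
CAPM required = R_f + β·MRP = 1.86% + 0.77 × 7.63% = 7.7351%
α = realised − required = 2.3215% − 7.7351% = -5.41%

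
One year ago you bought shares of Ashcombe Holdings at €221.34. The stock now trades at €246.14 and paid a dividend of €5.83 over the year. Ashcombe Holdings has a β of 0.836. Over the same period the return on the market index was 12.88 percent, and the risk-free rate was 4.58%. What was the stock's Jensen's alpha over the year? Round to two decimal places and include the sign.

Realised HPR = (P1 + D1 − P0) / P0 = (246.14 + 5.83 − 221.34) / 221.34 = 30.63 / 221.34 = 13.8384%
MRP = 12.88% − 4.58% = 8.30%
CAPM required = R_f + β·MRP = 4.58% + 0.836 × 8.30% = 11.51880%
α = realised − required = 13.8384% − 11.51880% = +2.32%

+2.32%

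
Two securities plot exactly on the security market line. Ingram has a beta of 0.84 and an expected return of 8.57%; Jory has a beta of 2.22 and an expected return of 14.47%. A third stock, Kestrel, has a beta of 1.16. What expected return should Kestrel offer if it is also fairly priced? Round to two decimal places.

9.94%

MRP (SML slope) = (14.47% − 8.57%) / (2.22 − 0.84) = 5.90% / 1.38 = 4.2754%
R_f (intercept) = 8.57% − 0.84 × 4.2754% = 4.9787%
E(R_Kestrel) = R_f + β × MRP = 4.9787% + 1.16 × 4.2754% = 9.94%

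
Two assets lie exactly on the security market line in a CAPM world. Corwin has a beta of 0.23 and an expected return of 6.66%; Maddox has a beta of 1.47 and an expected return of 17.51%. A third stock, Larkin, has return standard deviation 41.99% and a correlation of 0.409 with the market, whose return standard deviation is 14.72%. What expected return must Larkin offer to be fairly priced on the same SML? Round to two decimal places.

14.86%

MRP = (17.51% − 6.66%) / (1.47 − 0.23) = 8.7500%
R_f = 6.66% − 0.23 × 8.7500% = 4.6475%
β_Larkin = ρ·σ_i/σ_m = 0.409 × 41.99 / 14.72 = 1.1667
E(R_Larkin) = R_f + β × MRP = 4.6475% + 1.1667 × 8.7500% = 14.86%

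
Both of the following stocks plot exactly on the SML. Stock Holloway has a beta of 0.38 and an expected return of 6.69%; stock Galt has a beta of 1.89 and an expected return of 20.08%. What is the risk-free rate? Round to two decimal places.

Both satisfy E(R) = R_f + β·MRP, so the slope of the SML is
MRP = (20.08% − 6.69%) / (1.89 − 0.38) = 13.39% / 1.51 = 8.8675%
R_f = E(R_Holloway) − β_Holloway·MRP = 6.69% − 0.38 × 8.8675% = 3.3204%

3.32%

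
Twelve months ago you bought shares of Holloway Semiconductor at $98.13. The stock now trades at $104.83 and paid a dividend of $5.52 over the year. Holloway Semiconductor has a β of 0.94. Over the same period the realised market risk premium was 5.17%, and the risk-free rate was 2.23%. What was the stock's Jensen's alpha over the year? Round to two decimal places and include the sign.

Realised HPR = (P1 + D1 − P0) / P0 = (104.83 + 5.52 − 98.13) / 98.13 = 12.22 / 98.13 = 12.4529%
CAPM required = R_f + β·MRP = 2.23% + 0.94 × 5.17% = 7.0898%
α = realised − required = 12.4529% − 7.0898% = +5.36%

+5.36%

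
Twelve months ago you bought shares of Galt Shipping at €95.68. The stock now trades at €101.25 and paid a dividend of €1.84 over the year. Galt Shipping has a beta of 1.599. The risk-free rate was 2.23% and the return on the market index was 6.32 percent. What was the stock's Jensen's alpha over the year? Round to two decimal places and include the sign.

-1.03%

Realised HPR = (P1 + D1 − P0) / P0 = (101.25 + 1.84 − 95.68) / 95.68 = 7.41 / 95.68 = 7.7446%
MRP = 6.32% − 2.23% = 4.09%
CAPM required = R_f + β·MRP = 2.23% + 1.599 × 4.09% = 8.76991%
α = realised − required = 7.7446% − 8.76991% = -1.03%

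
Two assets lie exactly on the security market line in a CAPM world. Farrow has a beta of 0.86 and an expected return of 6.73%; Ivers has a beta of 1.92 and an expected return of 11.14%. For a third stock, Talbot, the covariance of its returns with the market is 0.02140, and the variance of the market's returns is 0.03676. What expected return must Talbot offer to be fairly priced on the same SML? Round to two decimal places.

5.57%

MRP = (11.14% − 6.73%) / (1.92 − 0.86) = 4.1604%
R_f = 6.73% − 0.86 × 4.1604% = 3.1521%
β_Talbot = Cov / Var(R_m) = 0.02140 / 0.03676 = 0.5822
E(R_Talbot) = R_f + β × MRP = 3.1521% + 0.5822 × 4.1604% = 5.57%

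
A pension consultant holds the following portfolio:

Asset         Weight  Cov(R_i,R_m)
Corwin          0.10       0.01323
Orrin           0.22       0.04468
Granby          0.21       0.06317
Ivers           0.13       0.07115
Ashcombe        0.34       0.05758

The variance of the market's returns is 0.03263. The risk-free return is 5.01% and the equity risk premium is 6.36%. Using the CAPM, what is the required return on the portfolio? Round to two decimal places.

15.39%

β_Corwin = 0.01323 / 0.03263 = 0.4055
β_Orrin = 0.04468 / 0.03263 = 1.3693
β_Granby = 0.06317 / 0.03263 = 1.9359
β_Ivers = 0.07115 / 0.03263 = 2.1805
β_Ashcombe = 0.05758 / 0.03263 = 1.7646
β_P = Σ w_i β_i = 0.10×0.4055 + 0.22×1.3693 + 0.21×1.9359 + 0.13×2.1805 + 0.34×1.7646 = 1.6318
E(R_P) = R_f + β_P × MRP = 5.01% + 1.6318 × 6.36% = 15.39%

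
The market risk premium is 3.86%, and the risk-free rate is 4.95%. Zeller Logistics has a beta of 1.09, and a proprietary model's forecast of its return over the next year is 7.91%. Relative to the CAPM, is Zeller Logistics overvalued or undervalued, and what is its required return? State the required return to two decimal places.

Overvalued; required return 9.16%

Required return = R_f + β·MRP = 4.95% + 1.09 × 3.86% = 9.16%
Forecast 7.91% < required 9.16% → the stock plots below the SML → overvalued.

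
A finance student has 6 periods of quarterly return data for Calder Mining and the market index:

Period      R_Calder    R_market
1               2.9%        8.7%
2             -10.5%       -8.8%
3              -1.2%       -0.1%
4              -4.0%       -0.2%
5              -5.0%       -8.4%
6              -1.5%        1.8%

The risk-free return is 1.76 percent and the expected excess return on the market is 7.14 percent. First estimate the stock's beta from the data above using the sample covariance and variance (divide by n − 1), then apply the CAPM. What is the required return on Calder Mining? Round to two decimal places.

Mean R_i = (2.9 − 10.5 − 1.2 − 4.0 − 5.0 − 1.5) / 6 = -3.2167%
Mean R_m = (8.7 − 8.8 − 0.1 − 0.2 − 8.4 + 1.8) / 6 = -1.1667%
Σ(R_i − R̄_i)(R_m − R̄_m) = 135.3333  ⇒  Cov = 135.3333 / 5 = 27.0667
Σ(R_m − R̄_m)² = 218.8133  ⇒  Var(R_m) = 218.8133 / 5 = 43.7627
β = Cov / Var(R_m) = 27.0667 / 43.7627 = 0.6185
E(R) = R_f + β × MRP = 1.76% + 0.6185 × 7.14% = 6.18%

6.18%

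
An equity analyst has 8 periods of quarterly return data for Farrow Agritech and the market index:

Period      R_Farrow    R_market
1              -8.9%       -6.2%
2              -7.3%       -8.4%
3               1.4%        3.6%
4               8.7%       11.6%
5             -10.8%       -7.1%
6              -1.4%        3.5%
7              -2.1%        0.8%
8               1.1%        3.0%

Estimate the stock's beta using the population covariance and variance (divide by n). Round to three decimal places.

0.906

Mean R_i = (-8.9 − 7.3 + 1.4 + 8.7 − 10.8 − 1.4 − 2.1 + 1.1) / 8 = -2.4125%
Mean R_m = (-6.2 − 8.4 + 3.6 + 11.6 − 7.1 + 3.5 + 0.8 + 3.0) / 8 = 0.1000%
Σ(R_i − R̄_i)(R_m − R̄_m) = 297.7900  ⇒  Cov = 297.7900 / 8 = 37.2238
Σ(R_m − R̄_m)² = 328.7400  ⇒  Var(R_m) = 328.7400 / 8 = 41.0925
β = Cov / Var(R_m) = 37.2238 / 41.0925 = 0.9059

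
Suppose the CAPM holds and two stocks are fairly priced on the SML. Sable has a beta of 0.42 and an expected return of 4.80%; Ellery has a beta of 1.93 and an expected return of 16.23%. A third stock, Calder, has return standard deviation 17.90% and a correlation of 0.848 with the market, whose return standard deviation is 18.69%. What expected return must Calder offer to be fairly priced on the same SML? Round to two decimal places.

MRP = (16.23% − 4.80%) / (1.93 − 0.42) = 7.5695%
R_f = 4.80% − 0.42 × 7.5695% = 1.6208%
β_Calder = ρ·σ_i/σ_m = 0.848 × 17.90 / 18.69 = 0.8122
E(R_Calder) = R_f + β × MRP = 1.6208% + 0.8122 × 7.5695% = 7.77%

7.77%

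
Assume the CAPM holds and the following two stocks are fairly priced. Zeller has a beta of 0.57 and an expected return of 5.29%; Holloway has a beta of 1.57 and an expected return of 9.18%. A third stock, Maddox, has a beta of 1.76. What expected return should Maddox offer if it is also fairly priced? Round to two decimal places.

9.92%

MRP (SML slope) = (9.18% − 5.29%) / (1.57 − 0.57) = 3.89% / 1.00 = 3.8900%
R_f (intercept) = 5.29% − 0.57 × 3.8900% = 3.0727%
E(R_Maddox) = R_f + β × MRP = 3.0727% + 1.76 × 3.8900% = 9.92%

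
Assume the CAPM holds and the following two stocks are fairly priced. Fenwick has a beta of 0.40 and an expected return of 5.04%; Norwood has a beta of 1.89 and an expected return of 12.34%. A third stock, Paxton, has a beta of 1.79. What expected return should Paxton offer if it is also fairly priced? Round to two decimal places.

MRP (SML slope) = (12.34% − 5.04%) / (1.89 − 0.40) = 7.30% / 1.49 = 4.8993%
R_f (intercept) = 5.04% − 0.40 × 4.8993% = 3.0803%
E(R_Paxton) = R_f + β × MRP = 3.0803% + 1.79 × 4.8993% = 11.85%

11.85%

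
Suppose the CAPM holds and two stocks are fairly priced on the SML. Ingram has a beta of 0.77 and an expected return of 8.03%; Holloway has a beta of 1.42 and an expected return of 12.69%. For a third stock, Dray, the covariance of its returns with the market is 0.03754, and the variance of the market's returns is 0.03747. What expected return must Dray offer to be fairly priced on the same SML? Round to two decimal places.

9.69%

MRP = (12.69% − 8.03%) / (1.42 − 0.77) = 7.1692%
R_f = 8.03% − 0.77 × 7.1692% = 2.5097%
β_Dray = Cov / Var(R_m) = 0.03754 / 0.03747 = 1.0019
E(R_Dray) = R_f + β × MRP = 2.5097% + 1.0019 × 7.1692% = 9.69%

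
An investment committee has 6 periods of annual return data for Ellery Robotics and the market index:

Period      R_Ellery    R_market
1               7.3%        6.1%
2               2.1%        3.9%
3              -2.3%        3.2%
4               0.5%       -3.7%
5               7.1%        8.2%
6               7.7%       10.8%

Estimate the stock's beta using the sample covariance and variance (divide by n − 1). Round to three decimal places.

0.629

Mean R_i = (7.3 + 2.1 − 2.3 + 0.5 + 7.1 + 7.7) / 6 = 3.7333%
Mean R_m = (6.1 + 3.9 + 3.2 − 3.7 + 8.2 + 10.8) / 6 = 4.7500%
Σ(R_i − R̄_i)(R_m − R̄_m) = 78.4900  ⇒  Cov = 78.4900 / 5 = 15.6980
Σ(R_m − R̄_m)² = 124.8550  ⇒  Var(R_m) = 124.8550 / 5 = 24.9710
β = Cov / Var(R_m) = 15.6980 / 24.9710 = 0.6286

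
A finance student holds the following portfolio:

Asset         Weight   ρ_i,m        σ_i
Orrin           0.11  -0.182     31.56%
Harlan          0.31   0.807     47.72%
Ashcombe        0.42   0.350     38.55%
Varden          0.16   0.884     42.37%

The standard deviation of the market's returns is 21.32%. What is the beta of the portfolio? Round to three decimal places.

1.077

β_Orrin = -0.182 × 31.56% / 21.32% = -0.2694
β_Harlan = 0.807 × 47.72% / 21.32% = 1.8063
β_Ashcombe = 0.350 × 38.55% / 21.32% = 0.6329
β_Varden = 0.884 × 42.37% / 21.32% = 1.7568
β_P = Σ w_i β_i = 0.11×-0.2694 + 0.31×1.8063 + 0.42×0.6329 + 0.16×1.7568 = 1.0772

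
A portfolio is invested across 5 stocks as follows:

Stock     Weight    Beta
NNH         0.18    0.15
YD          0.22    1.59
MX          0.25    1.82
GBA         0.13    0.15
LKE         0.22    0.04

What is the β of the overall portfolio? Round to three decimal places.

β_P = Σ w_i β_i = 0.18×0.15 + 0.22×1.59 + 0.25×1.82 + 0.13×0.15 + 0.22×0.04 = 0.8601

0.860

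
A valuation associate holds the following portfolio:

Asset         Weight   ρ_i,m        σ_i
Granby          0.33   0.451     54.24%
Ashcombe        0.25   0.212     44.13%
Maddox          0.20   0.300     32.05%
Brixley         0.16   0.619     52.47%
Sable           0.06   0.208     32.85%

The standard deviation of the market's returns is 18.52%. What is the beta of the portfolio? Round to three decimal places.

β_Granby = 0.451 × 54.24% / 18.52% = 1.3209
β_Ashcombe = 0.212 × 44.13% / 18.52% = 0.5052
β_Maddox = 0.300 × 32.05% / 18.52% = 0.5192
β_Brixley = 0.619 × 52.47% / 18.52% = 1.7537
β_Sable = 0.208 × 32.85% / 18.52% = 0.3689
β_P = Σ w_i β_i = 0.33×1.3209 + 0.25×0.5052 + 0.20×0.5192 + 0.16×1.7537 + 0.06×0.3689 = 0.9688

0.969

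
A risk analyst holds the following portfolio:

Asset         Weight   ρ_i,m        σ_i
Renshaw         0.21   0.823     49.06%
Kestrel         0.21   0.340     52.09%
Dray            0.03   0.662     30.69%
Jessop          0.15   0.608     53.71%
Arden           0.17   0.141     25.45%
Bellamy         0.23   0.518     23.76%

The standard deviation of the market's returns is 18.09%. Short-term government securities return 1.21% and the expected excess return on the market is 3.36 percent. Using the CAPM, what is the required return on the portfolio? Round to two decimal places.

5.14%

β_Renshaw = 0.823 × 49.06% / 18.09% = 2.2320
β_Kestrel = 0.340 × 52.09% / 18.09% = 0.9790
β_Dray = 0.662 × 30.69% / 18.09% = 1.1231
β_Jessop = 0.608 × 53.71% / 18.09% = 1.8052
β_Arden = 0.141 × 25.45% / 18.09% = 0.1984
β_Bellamy = 0.518 × 23.76% / 18.09% = 0.6804
β_P = Σ w_i β_i = 0.21×2.2320 + 0.21×0.9790 + 0.03×1.1231 + 0.15×1.8052 + 0.17×0.1984 + 0.23×0.6804 = 1.1690
E(R_P) = R_f + β_P × MRP = 1.21% + 1.1690 × 3.36% = 5.14%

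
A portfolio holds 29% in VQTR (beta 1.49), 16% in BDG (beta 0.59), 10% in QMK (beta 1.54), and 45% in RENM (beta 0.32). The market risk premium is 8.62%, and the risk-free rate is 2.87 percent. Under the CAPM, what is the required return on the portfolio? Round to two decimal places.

β_P = Σ w_i β_i = 0.29×1.49 + 0.16×0.59 + 0.10×1.54 + 0.45×0.32 = 0.8245
E(R_P) = R_f + β_P × MRP = 2.87% + 0.8245 × 8.62% = 9.98%

9.98%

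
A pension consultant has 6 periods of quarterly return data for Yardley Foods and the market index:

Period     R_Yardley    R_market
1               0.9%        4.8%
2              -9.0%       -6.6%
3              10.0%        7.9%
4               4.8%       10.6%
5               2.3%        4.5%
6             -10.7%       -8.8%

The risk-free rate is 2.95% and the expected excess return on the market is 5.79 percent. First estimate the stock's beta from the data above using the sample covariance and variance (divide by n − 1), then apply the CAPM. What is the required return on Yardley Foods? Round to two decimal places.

8.52%

Mean R_i = (0.9 − 9.0 + 10.0 + 4.8 + 2.3 − 10.7) / 6 = -0.2833%
Mean R_m = (4.8 − 6.6 + 7.9 + 10.6 + 4.5 − 8.8) / 6 = 2.0667%
Σ(R_i − R̄_i)(R_m − R̄_m) = 301.6233  ⇒  Cov = 301.6233 / 5 = 60.3247
Σ(R_m − R̄_m)² = 313.4333  ⇒  Var(R_m) = 313.4333 / 5 = 62.6867
β = Cov / Var(R_m) = 60.3247 / 62.6867 = 0.9623
E(R) = R_f + β × MRP = 2.95% + 0.9623 × 5.79% = 8.52%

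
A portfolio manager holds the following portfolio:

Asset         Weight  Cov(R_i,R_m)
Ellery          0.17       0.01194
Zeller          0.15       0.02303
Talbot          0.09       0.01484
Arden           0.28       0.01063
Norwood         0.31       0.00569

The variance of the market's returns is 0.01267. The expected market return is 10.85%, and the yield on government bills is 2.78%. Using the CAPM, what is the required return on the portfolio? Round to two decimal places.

10.14%

β_Ellery = 0.01194 / 0.01267 = 0.9424
β_Zeller = 0.02303 / 0.01267 = 1.8177
β_Talbot = 0.01484 / 0.01267 = 1.1713
β_Arden = 0.01063 / 0.01267 = 0.8390
β_Norwood = 0.00569 / 0.01267 = 0.4491
β_P = Σ w_i β_i = 0.17×0.9424 + 0.15×1.8177 + 0.09×1.1713 + 0.28×0.8390 + 0.31×0.4491 = 0.9124
MRP = 10.85% − 2.78% = 8.07%
E(R_P) = R_f + β_P × MRP = 2.78% + 0.9124 × 8.07% = 10.14%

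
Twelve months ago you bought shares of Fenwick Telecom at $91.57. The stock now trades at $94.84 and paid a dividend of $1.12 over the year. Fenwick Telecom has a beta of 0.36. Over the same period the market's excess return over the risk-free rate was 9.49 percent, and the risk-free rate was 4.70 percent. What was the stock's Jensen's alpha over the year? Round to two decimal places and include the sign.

Realised HPR = (P1 + D1 − P0) / P0 = (94.84 + 1.12 − 91.57) / 91.57 = 4.39 / 91.57 = 4.7941%
CAPM required = R_f + β·MRP = 4.70% + 0.36 × 9.49% = 8.1164%
α = realised − required = 4.7941% − 8.1164% = -3.32%

-3.32%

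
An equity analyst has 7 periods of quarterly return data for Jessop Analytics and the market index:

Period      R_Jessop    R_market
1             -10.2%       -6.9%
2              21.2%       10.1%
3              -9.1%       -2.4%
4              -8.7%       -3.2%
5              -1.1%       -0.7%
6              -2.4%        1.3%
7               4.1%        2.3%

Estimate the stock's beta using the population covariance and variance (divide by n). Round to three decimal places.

Mean R_i = (-10.2 + 21.2 − 9.1 − 8.7 − 1.1 − 2.4 + 4.1) / 7 = -0.8857%
Mean R_m = (-6.9 + 10.1 − 2.4 − 3.2 − 0.7 + 1.3 + 2.3) / 7 = 0.0714%
Σ(R_i − R̄_i)(R_m − R̄_m) = 341.7029  ⇒  Cov = 341.7029 / 7 = 48.8147
Σ(R_m − R̄_m)² = 173.0543  ⇒  Var(R_m) = 173.0543 / 7 = 24.7220
β = Cov / Var(R_m) = 48.8147 / 24.7220 = 1.9745

1.975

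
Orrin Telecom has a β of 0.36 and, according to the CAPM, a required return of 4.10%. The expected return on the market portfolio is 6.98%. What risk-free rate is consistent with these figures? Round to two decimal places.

E(R) = R_f + β(E(R_m) − R_f) = R_f(1 − β) + β·E(R_m)
4.10% = R_f × (1 − 0.36) + 0.36 × 6.98%
4.10% = R_f × 0.64 + 2.5128%
R_f = (4.10% − 2.5128%) / 0.64 = 2.48%

2.48%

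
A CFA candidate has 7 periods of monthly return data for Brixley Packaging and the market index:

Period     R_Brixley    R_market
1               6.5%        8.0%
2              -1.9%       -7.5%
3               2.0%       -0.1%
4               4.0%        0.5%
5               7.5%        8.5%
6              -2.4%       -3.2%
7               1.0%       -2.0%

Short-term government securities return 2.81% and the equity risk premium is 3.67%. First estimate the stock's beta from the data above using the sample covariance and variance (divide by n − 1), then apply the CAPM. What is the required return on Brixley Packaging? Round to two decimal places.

Mean R_i = (6.5 − 1.9 + 2.0 + 4.0 + 7.5 − 2.4 + 1.0) / 7 = 2.3857%
Mean R_m = (8.0 − 7.5 − 0.1 + 0.5 + 8.5 − 3.2 − 2.0) / 7 = 0.6000%
Σ(R_i − R̄_i)(R_m − R̄_m) = 127.4600  ⇒  Cov = 127.4600 / 6 = 21.2433
Σ(R_m − R̄_m)² = 204.4800  ⇒  Var(R_m) = 204.4800 / 6 = 34.0800
β = Cov / Var(R_m) = 21.2433 / 34.0800 = 0.6233
E(R) = R_f + β × MRP = 2.81% + 0.6233 × 3.67% = 5.10%

5.10%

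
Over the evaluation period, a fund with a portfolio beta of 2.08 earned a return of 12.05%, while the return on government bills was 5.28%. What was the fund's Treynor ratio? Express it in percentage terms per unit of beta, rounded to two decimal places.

3.25%

Treynor = (R_P − R_f) / β_P = (12.05% − 5.28%) / 2.0800 = 6.77% / 2.0800 = 3.25%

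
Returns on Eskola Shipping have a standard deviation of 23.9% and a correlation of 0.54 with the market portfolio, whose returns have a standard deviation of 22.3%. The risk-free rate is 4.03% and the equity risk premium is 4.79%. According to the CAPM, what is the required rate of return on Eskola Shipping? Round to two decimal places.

β = ρ × σ_i / σ_m = 0.54 × 23.9% / 22.3% = 0.5787
E(R) = 4.03% + 0.5787 × 4.79% = 6.80%

6.80%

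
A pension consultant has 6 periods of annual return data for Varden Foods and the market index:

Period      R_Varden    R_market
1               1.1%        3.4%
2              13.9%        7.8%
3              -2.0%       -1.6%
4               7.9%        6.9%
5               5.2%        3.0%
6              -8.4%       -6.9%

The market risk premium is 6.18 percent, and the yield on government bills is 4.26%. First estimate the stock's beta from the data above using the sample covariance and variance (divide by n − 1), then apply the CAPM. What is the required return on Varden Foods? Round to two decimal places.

12.61%

Mean R_i = (1.1 + 13.9 − 2.0 + 7.9 + 5.2 − 8.4) / 6 = 2.9500%
Mean R_m = (3.4 + 7.8 − 1.6 + 6.9 + 3.0 − 6.9) / 6 = 2.1000%
Σ(R_i − R̄_i)(R_m − R̄_m) = 206.2600  ⇒  Cov = 206.2600 / 5 = 41.2520
Σ(R_m − R̄_m)² = 152.7200  ⇒  Var(R_m) = 152.7200 / 5 = 30.5440
β = Cov / Var(R_m) = 41.2520 / 30.5440 = 1.3506
E(R) = R_f + β × MRP = 4.26% + 1.3506 × 6.18% = 12.61%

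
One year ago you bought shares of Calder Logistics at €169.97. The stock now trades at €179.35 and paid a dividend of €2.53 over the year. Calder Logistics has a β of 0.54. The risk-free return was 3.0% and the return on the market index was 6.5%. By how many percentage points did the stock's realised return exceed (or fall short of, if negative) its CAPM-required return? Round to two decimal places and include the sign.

+2.12%

Realised HPR = (P1 + D1 − P0) / P0 = (179.35 + 2.53 − 169.97) / 169.97 = 11.91 / 169.97 = 7.0071%
MRP = 6.5% − 3.0% = 3.50%
CAPM required = R_f + β·MRP = 3.0% + 0.54 × 3.5% = 4.8900%
α = realised − required = 7.0071% − 4.8900% = +2.12%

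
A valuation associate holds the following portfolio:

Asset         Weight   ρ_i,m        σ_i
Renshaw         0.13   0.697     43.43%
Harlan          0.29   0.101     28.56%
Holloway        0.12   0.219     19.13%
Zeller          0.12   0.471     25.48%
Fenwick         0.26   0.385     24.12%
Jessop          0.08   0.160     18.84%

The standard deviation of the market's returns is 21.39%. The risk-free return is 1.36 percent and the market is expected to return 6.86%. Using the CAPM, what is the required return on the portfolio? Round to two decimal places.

β_Renshaw = 0.697 × 43.43% / 21.39% = 1.4152
β_Harlan = 0.101 × 28.56% / 21.39% = 0.1349
β_Holloway = 0.219 × 19.13% / 21.39% = 0.1959
β_Zeller = 0.471 × 25.48% / 21.39% = 0.5611
β_Fenwick = 0.385 × 24.12% / 21.39% = 0.4341
β_Jessop = 0.160 × 18.84% / 21.39% = 0.1409
β_P = Σ w_i β_i = 0.13×1.4152 + 0.29×0.1349 + 0.12×0.1959 + 0.12×0.5611 + 0.26×0.4341 + 0.08×0.1409 = 0.4381
MRP = 6.86% − 1.36% = 5.50%
E(R_P) = R_f + β_P × MRP = 1.36% + 0.4381 × 5.50% = 3.77%

3.77%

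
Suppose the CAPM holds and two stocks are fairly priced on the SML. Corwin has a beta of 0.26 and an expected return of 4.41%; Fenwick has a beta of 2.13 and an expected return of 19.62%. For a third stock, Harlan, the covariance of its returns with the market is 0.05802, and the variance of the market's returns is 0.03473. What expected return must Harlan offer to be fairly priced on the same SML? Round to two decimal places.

MRP = (19.62% − 4.41%) / (2.13 − 0.26) = 8.1337%
R_f = 4.41% − 0.26 × 8.1337% = 2.2952%
β_Harlan = Cov / Var(R_m) = 0.05802 / 0.03473 = 1.6706
E(R_Harlan) = R_f + β × MRP = 2.2952% + 1.6706 × 8.1337% = 15.88%

15.88%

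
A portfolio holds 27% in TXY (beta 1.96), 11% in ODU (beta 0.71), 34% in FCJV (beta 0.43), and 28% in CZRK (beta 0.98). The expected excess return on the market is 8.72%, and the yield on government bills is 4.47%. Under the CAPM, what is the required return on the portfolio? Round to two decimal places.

β_P = Σ w_i β_i = 0.27×1.96 + 0.11×0.71 + 0.34×0.43 + 0.28×0.98 = 1.0279
E(R_P) = R_f + β_P × MRP = 4.47% + 1.0279 × 8.72% = 13.43%

13.43%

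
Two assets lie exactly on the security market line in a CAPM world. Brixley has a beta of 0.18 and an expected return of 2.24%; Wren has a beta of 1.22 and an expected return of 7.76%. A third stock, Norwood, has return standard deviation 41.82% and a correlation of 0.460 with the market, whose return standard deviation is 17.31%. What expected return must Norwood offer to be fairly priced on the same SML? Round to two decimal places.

MRP = (7.76% − 2.24%) / (1.22 − 0.18) = 5.3077%
R_f = 2.24% − 0.18 × 5.3077% = 1.2846%
β_Norwood = ρ·σ_i/σ_m = 0.460 × 41.82 / 17.31 = 1.1113
E(R_Norwood) = R_f + β × MRP = 1.2846% + 1.1113 × 5.3077% = 7.18%

7.18%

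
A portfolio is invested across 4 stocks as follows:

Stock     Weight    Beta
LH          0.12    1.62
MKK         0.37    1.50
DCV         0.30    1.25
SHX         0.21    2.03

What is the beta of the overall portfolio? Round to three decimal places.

1.551

β_P = Σ w_i β_i = 0.12×1.62 + 0.37×1.50 + 0.30×1.25 + 0.21×2.03 = 1.5507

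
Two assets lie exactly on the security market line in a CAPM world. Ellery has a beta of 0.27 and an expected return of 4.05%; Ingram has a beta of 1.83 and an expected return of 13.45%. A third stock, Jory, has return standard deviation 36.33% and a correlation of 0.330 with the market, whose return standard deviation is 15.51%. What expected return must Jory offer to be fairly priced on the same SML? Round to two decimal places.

7.08%

MRP = (13.45% − 4.05%) / (1.83 − 0.27) = 6.0256%
R_f = 4.05% − 0.27 × 6.0256% = 2.4231%
β_Jory = ρ·σ_i/σ_m = 0.330 × 36.33 / 15.51 = 0.7730
E(R_Jory) = R_f + β × MRP = 2.4231% + 0.7730 × 6.0256% = 7.08%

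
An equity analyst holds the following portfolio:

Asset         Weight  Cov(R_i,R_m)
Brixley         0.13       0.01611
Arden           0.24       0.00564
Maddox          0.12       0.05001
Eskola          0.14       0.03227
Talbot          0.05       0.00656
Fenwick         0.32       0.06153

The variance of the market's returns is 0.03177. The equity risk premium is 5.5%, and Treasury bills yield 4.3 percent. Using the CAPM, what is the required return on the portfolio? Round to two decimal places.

10.18%

β_Brixley = 0.01611 / 0.03177 = 0.5071
β_Arden = 0.00564 / 0.03177 = 0.1775
β_Maddox = 0.05001 / 0.03177 = 1.5741
β_Eskola = 0.03227 / 0.03177 = 1.0157
β_Talbot = 0.00656 / 0.03177 = 0.2065
β_Fenwick = 0.06153 / 0.03177 = 1.9367
β_P = Σ w_i β_i = 0.13×0.5071 + 0.24×0.1775 + 0.12×1.5741 + 0.14×1.0157 + 0.05×0.2065 + 0.32×1.9367 = 1.0697
E(R_P) = R_f + β_P × MRP = 4.3% + 1.0697 × 5.5% = 10.18%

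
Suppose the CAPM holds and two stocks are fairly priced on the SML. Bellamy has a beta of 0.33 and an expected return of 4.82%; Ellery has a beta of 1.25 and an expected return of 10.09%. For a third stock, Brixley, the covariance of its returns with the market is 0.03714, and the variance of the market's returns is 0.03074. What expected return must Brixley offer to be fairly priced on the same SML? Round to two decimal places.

MRP = (10.09% − 4.82%) / (1.25 − 0.33) = 5.7283%
R_f = 4.82% − 0.33 × 5.7283% = 2.9297%
β_Brixley = Cov / Var(R_m) = 0.03714 / 0.03074 = 1.2082
E(R_Brixley) = R_f + β × MRP = 2.9297% + 1.2082 × 5.7283% = 9.85%

9.85%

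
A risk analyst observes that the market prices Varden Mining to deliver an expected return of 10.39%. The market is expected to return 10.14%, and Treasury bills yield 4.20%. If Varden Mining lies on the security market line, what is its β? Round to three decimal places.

1.042

MRP = 10.14% − 4.20% = 5.94%
β = (E(R) − R_f) / MRP = (10.39% − 4.20%) / 5.94% = 6.19% / 5.94% = 1.042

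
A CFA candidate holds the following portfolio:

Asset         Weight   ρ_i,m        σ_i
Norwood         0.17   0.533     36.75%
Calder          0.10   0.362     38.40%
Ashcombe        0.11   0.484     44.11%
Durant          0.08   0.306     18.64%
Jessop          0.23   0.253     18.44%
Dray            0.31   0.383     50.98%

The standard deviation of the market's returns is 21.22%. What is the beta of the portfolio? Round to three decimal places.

0.690

β_Norwood = 0.533 × 36.75% / 21.22% = 0.9231
β_Calder = 0.362 × 38.40% / 21.22% = 0.6551
β_Ashcombe = 0.484 × 44.11% / 21.22% = 1.0061
β_Durant = 0.306 × 18.64% / 21.22% = 0.2688
β_Jessop = 0.253 × 18.44% / 21.22% = 0.2199
β_Dray = 0.383 × 50.98% / 21.22% = 0.9201
β_P = Σ w_i β_i = 0.17×0.9231 + 0.10×0.6551 + 0.11×1.0061 + 0.08×0.2688 + 0.23×0.2199 + 0.31×0.9201 = 0.6904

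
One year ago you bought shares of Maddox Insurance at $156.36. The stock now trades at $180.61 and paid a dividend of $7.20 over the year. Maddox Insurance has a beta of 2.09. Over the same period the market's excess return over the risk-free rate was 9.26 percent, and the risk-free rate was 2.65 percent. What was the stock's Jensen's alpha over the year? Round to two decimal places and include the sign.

Realised HPR = (P1 + D1 − P0) / P0 = (180.61 + 7.20 − 156.36) / 156.36 = 31.45 / 156.36 = 20.1138%
CAPM required = R_f + β·MRP = 2.65% + 2.09 × 9.26% = 22.0034%
α = realised − required = 20.1138% − 22.0034% = -1.89%

-1.89%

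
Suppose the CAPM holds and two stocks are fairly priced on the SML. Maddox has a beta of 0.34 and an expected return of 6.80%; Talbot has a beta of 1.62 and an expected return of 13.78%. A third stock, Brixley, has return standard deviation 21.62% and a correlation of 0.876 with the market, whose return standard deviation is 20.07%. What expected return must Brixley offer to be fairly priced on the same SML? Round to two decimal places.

10.09%

MRP = (13.78% − 6.80%) / (1.62 − 0.34) = 5.4531%
R_f = 6.80% − 0.34 × 5.4531% = 4.9459%
β_Brixley = ρ·σ_i/σ_m = 0.876 × 21.62 / 20.07 = 0.9437
E(R_Brixley) = R_f + β × MRP = 4.9459% + 0.9437 × 5.4531% = 10.09%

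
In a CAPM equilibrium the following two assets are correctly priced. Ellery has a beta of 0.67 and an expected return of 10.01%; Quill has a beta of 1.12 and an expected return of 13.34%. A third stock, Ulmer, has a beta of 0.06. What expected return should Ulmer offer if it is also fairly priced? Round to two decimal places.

MRP (SML slope) = (13.34% − 10.01%) / (1.12 − 0.67) = 3.33% / 0.45 = 7.4000%
R_f (intercept) = 10.01% − 0.67 × 7.4000% = 5.0520%
E(R_Ulmer) = R_f + β × MRP = 5.0520% + 0.06 × 7.4000% = 5.50%

5.50%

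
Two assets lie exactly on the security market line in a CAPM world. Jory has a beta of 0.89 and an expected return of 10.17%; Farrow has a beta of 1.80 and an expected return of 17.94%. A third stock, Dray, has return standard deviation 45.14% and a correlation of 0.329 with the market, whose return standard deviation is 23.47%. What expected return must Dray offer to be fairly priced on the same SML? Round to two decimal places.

MRP = (17.94% − 10.17%) / (1.80 − 0.89) = 8.5385%
R_f = 10.17% − 0.89 × 8.5385% = 2.5707%
β_Dray = ρ·σ_i/σ_m = 0.329 × 45.14 / 23.47 = 0.6328
E(R_Dray) = R_f + β × MRP = 2.5707% + 0.6328 × 8.5385% = 7.97%

7.97%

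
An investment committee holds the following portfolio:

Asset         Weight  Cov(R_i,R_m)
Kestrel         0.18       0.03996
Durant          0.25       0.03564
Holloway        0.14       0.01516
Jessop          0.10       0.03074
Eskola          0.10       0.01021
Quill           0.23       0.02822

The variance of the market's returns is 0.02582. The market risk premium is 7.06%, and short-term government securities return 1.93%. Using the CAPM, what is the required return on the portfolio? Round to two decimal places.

β_Kestrel = 0.03996 / 0.02582 = 1.5476
β_Durant = 0.03564 / 0.02582 = 1.3803
β_Holloway = 0.01516 / 0.02582 = 0.5871
β_Jessop = 0.03074 / 0.02582 = 1.1905
β_Eskola = 0.01021 / 0.02582 = 0.3954
β_Quill = 0.02822 / 0.02582 = 1.0930
β_P = Σ w_i β_i = 0.18×1.5476 + 0.25×1.3803 + 0.14×0.5871 + 0.10×1.1905 + 0.10×0.3954 + 0.23×1.0930 = 1.1158
E(R_P) = R_f + β_P × MRP = 1.93% + 1.1158 × 7.06% = 9.81%

9.81%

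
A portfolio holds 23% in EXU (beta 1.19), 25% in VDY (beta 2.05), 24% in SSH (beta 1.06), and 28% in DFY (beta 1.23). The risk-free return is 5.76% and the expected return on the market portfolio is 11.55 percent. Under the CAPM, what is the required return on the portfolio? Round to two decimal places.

13.78%

β_P = Σ w_i β_i = 0.23×1.19 + 0.25×2.05 + 0.24×1.06 + 0.28×1.23 = 1.3850
MRP = 11.55% − 5.76% = 5.79%
E(R_P) = R_f + β_P × MRP = 5.76% + 1.3850 × 5.79% = 13.78%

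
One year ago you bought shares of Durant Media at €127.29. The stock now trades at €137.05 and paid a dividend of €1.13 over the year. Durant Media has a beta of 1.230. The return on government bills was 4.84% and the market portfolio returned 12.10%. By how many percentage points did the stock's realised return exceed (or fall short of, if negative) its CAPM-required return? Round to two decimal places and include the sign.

Realised HPR = (P1 + D1 − P0) / P0 = (137.05 + 1.13 − 127.29) / 127.29 = 10.89 / 127.29 = 8.5553%
MRP = 12.10% − 4.84% = 7.26%
CAPM required = R_f + β·MRP = 4.84% + 1.230 × 7.26% = 13.76980%
α = realised − required = 8.5553% − 13.76980% = -5.21%

-5.21%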